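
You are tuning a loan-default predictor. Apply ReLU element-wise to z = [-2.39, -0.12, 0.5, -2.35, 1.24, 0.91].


ReLU(-2.39) = max(0, -2.39) = 0.0
ReLU(-0.12) = max(0, -0.12) = 0.0
ReLU(0.5) = max(0, 0.5) = 0.5
ReLU(-2.35) = max(0, -2.35) = 0.0
ReLU(1.24) = max(0, 1.24) = 1.24
ReLU(0.91) = max(0, 0.91) = 0.91
result = [0.0, 0.0, 0.5, 0.0, 1.24, 0.91]

[0.0, 0.0, 0.5, 0.0, 1.24, 0.91]


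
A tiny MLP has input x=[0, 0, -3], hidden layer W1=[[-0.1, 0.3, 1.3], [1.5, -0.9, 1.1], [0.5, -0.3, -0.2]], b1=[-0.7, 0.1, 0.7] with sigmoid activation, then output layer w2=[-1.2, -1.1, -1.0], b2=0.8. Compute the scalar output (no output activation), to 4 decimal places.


z1[0] = (-0.1)·(0) + (0.3)·(0) + (1.3)·(-3) - 0.7 = -4.6
z1[1] = (1.5)·(0) + (-0.9)·(0) + (1.1)·(-3) + 0.1 = -3.2
z1[2] = (0.5)·(0) + (-0.3)·(0) + (-0.2)·(-3) + 0.7 = 1.3
h = sigmoid(z1) = [0.01, 0.0392, 0.7858]
output = (-1.2)·(0.01) + (-1.1)·(0.0392) + (-1.0)·(0.7858) + 0.8 = -0.0409

-0.0409


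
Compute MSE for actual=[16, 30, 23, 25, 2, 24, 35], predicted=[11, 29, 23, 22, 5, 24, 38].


Squared errors: (16-11)²=25, (30-29)²=1, (23-23)²=0, (25-22)²=9, (2-5)²=9, (24-24)²=0, (35-38)²=9
Sum = 53
MSE = 53/7 = 53/7

53/7


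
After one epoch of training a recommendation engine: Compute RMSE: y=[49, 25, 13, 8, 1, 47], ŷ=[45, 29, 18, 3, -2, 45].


MSE = 95/6 = 15.8333
RMSE = √(95/6) = 3.9791

3.9791


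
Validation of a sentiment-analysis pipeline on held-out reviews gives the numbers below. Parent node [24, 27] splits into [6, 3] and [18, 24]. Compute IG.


Parent = [24, 27], H_parent = 0.9975
H_left = 0.9183 (n=9), H_right = 0.9852 (n=42)
H_children = (9/51)·0.9183 + (42/51)·0.9852 = 0.9734
IG = 0.9975 - 0.9734 = 0.0241

0.0241


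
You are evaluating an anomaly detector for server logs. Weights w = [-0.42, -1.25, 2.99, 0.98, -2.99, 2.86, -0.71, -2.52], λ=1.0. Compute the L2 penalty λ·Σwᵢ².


‖w‖₂² = (-0.42)² + (-1.25)² + (2.99)² + (0.98)² + (-2.99)² + (2.86)² + (-0.71)² + (-2.52)²
     = 0.1764 + 1.5625 + 8.9401 + 0.9604 + 8.9401 + 8.1796 + 0.5041 + 6.3504
     = 35.6136
λ·‖w‖₂² = 1.0·35.6136 = 35.6136

35.6136


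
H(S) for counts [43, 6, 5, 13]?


Probabilities: [43/67, 6/67, 5/67, 13/67] ≈ [0.6418, 0.0896, 0.0746, 0.194]
H = -((43/67)·log₂(43/67) + (6/67)·log₂(6/67) + (5/67)·log₂(5/67) + (13/67)·log₂(13/67))
  = 1.4608 bits

1.4608 bits


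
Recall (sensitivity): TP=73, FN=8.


Recall = TP/(TP+FN)
= 73/(73+8)
= 73/81 = 90.12%

90.12%


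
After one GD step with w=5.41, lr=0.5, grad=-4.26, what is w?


w_new = w - α·∇
= 5.41 - 0.5·-4.26
= 5.41 + 2.13
= 7.54

7.54


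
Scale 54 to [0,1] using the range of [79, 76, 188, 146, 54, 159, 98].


min=54, max=188
(54-54)/(188-54) = 0/134 = 0.0

0.0


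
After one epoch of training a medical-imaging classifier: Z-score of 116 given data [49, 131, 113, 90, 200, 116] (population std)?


μ = 116.5, σ = 45.5586
z = (116 - 116.5)/45.5586 = -0.011

-0.011


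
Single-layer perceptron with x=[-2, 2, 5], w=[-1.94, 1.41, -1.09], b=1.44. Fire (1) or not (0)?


z = (-2)·(-1.94) + (2)·(1.41) + (5)·(-1.09) + 1.44
  = 2.69
step(z) = 1 (z≥0)

1


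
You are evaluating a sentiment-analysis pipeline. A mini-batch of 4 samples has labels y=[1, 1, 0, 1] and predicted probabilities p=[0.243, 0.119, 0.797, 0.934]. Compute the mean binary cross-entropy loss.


L[0] = -ln(0.243) = 1.4147
L[1] = -ln(0.119) = 2.1286
L[2] = -ln(1-0.797) = -ln(0.203) = 1.5945
L[3] = -ln(0.934) = 0.0683
mean = (1.4147 + 2.1286 + 1.5945 + 0.0683)/4 = 1.3015

1.3015


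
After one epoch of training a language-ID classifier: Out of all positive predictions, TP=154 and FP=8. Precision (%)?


Precision = TP/(TP+FP)
= 154/(154+8)
= 154/162 = 95.06%

95.06%


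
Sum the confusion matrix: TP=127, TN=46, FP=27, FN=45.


Total = TP + TN + FP + FN
= 127 + 46 + 27 + 45
= 245
(Predicted positive: 154, predicted negative: 91)

245


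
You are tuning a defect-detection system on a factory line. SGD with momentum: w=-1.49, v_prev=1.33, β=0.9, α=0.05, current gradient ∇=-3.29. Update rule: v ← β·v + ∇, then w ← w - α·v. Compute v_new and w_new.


v_new = 0.9·1.33 - 3.29 = 1.197 - 3.29 = -2.093
w_new = -1.49 - 0.05·-2.093 = -1.49 + 0.10465 = -1.38535

v_new=-2.093, w_new=-1.38535


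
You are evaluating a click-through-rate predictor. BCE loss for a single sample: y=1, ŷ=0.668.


BCE = -[y·ln(p) + (1-y)·ln(1-p)]
= -1·ln(0.668) - 0
= -ln(0.668) = 0.4035

0.4035


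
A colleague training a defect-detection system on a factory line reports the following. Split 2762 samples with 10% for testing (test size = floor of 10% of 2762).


Test = ⌊2762·10/100⌋ = 276
Train = 2762 - 276 = 2486

Train: 2486, Test: 276


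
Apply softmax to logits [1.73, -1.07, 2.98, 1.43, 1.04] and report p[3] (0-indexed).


Exponentials: e^1.73=5.6407, e^-1.07=0.343, e^2.98=19.6878, e^1.43=4.1787, e^1.04=2.8292
Sum = 32.6794
Softmax = [0.1726, 0.0105, 0.6025, 0.1279, 0.0866]
p[3] = 4.1787/32.6794 = 0.1279

0.1279


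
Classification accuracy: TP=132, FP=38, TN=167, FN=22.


Accuracy = (TP+TN)/(TP+TN+FP+FN)
= (132+167)/(359)
= 299/359 = 83.29%

83.29%


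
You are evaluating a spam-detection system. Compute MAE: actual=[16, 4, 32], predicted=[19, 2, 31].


Absolute errors: |16-19|=3, |4-2|=2, |32-31|=1
Sum = 6
MAE = 6/3 = 2

2


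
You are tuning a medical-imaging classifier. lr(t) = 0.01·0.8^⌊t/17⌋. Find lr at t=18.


n_drops = ⌊18/17⌋ = 1
lr = 0.01·0.8^1 = 0.01·0.8 = 0.008

0.008


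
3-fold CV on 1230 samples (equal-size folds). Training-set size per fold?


Fold size = 1230/3 = 410
Training per fold = 1230 - 410 = 820

820


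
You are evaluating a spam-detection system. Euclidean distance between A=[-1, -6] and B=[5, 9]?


d = √((-1-5)² + (-6-9)²)
  = √(36 + 225)
  = √261 = 16.1555

16.1555


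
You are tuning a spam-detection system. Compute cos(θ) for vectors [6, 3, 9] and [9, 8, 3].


A·B = 6·9 + 3·8 + 9·3 = 105
‖A‖ = √126 = 11.225, ‖B‖ = √154 = 12.4097
cos = 105/(√126·√154) = 105/√19404 = 0.7538

0.7538


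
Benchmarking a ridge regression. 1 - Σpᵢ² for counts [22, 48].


Probabilities: [22/70, 48/70] ≈ [0.3143, 0.6857]
Σpᵢ² = (484 + 2304)/70² = 2788/4900
Gini = 1 - Σpᵢ² = 1 - 2788/4900 = 0.431

0.431


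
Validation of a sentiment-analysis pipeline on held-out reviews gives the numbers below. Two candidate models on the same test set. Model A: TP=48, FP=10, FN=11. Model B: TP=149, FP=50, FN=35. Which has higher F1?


Model A: P=48/58=0.8276, R=48/59=0.8136, F1=2PR/(P+R)=2TP/(2TP+FP+FN)=96/117=0.8205
Model B: P=149/199=0.7487, R=149/184=0.8098, F1=2PR/(P+R)=2TP/(2TP+FP+FN)=298/383=0.7781
0.8205 > 0.7781 → Model A

Model A


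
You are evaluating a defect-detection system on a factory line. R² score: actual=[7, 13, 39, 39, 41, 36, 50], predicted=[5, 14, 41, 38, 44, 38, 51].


ȳ = 32.1429
SS_res = Σ(y-ŷ)² = 24
SS_tot = Σ(y-ȳ)² = 1504.86
R² = 1 - SS_res/SS_tot = 1 - 0.0159 = 0.9841

0.9841


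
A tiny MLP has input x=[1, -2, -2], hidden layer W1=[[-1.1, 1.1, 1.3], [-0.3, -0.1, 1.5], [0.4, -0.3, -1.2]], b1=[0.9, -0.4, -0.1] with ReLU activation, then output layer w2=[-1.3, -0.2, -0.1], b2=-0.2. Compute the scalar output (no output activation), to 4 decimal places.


z1[0] = (-1.1)·(1) + (1.1)·(-2) + (1.3)·(-2) + 0.9 = -5.0
z1[1] = (-0.3)·(1) + (-0.1)·(-2) + (1.5)·(-2) - 0.4 = -3.5
z1[2] = (0.4)·(1) + (-0.3)·(-2) + (-1.2)·(-2) - 0.1 = 3.3
h = ReLU(z1) = [0.0, 0.0, 3.3]
output = (-1.3)·(0.0) + (-0.2)·(0.0) + (-0.1)·(3.3) - 0.2 = -0.53

-0.53


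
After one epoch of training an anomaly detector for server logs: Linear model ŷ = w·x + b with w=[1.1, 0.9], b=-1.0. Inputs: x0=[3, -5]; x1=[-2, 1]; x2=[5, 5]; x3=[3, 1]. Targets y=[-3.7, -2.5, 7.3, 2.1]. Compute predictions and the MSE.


ŷ0 = (1.1)·(3) + (0.9)·(-5) - 1.0 = -2.2
ŷ1 = (1.1)·(-2) + (0.9)·(1) - 1.0 = -2.3
ŷ2 = (1.1)·(5) + (0.9)·(5) - 1.0 = 9.0
ŷ3 = (1.1)·(3) + (0.9)·(1) - 1.0 = 3.2
errors² = [2.25, 0.04, 2.89, 1.21]
MSE = 6.3900/4 = 1.5975

1.5975


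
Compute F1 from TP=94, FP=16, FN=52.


Precision = 94/110 = 0.8545
Recall = 94/146 = 0.6438
F1 = 2·P·R/(P+R) = 2·TP/(2·TP+FP+FN) = 188/(188+16+52) = 188/256 = 0.7344

0.7344


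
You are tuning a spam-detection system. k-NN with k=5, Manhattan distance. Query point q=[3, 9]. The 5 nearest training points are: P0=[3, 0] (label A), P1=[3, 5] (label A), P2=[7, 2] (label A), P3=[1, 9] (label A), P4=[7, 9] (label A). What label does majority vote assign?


d(q,P0) = 9  (label A)
d(q,P1) = 4  (label A)
d(q,P2) = 11  (label A)
d(q,P3) = 2  (label A)
d(q,P4) = 4  (label A)
Votes: A=5, B=0
Majority → A

A


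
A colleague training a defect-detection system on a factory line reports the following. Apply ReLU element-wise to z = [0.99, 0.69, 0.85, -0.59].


ReLU(0.99) = max(0, 0.99) = 0.99
ReLU(0.69) = max(0, 0.69) = 0.69
ReLU(0.85) = max(0, 0.85) = 0.85
ReLU(-0.59) = max(0, -0.59) = 0.0
result = [0.99, 0.69, 0.85, 0.0]

[0.99, 0.69, 0.85, 0.0]


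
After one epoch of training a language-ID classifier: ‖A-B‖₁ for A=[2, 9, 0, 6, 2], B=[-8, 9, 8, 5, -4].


d = |2+ 8| + |9-9| + |0-8| + |6-5| + |2+ 4|
  = 10 + 0 + 8 + 1 + 6
  = 25

25


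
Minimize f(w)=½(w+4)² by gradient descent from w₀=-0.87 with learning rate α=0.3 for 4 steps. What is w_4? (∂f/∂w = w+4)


step 1: grad = -0.87+4 = 3.13; w = -0.87 - 0.3·(3.13) = -1.809
step 2: grad = -1.809+4 = 2.191; w = -1.809 - 0.3·(2.191) = -2.4663
step 3: grad = -2.4663+4 = 1.5337; w = -2.4663 - 0.3·(1.5337) = -2.92641
step 4: grad = -2.92641+4 = 1.07359; w = -2.92641 - 0.3·(1.07359) = -3.248487

-3.248487


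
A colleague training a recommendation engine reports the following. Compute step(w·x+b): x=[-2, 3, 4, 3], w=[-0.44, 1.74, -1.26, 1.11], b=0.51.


z = (-2)·(-0.44) + (3)·(1.74) + (4)·(-1.26) + (3)·(1.11) + 0.51
  = 4.9
step(z) = 1 (z≥0)

1


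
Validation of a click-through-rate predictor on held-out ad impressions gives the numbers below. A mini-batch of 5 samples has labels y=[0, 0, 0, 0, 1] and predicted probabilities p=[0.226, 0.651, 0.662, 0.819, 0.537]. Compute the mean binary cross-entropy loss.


L[0] = -ln(1-0.226) = -ln(0.774) = 0.2562
L[1] = -ln(1-0.651) = -ln(0.349) = 1.0527
L[2] = -ln(1-0.662) = -ln(0.338) = 1.0847
L[3] = -ln(1-0.819) = -ln(0.181) = 1.7093
L[4] = -ln(0.537) = 0.6218
mean = (0.2562 + 1.0527 + 1.0847 + 1.7093 + 0.6218)/5 = 0.9449

0.9449


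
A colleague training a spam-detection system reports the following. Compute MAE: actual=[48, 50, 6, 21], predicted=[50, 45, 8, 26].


Absolute errors: |48-50|=2, |50-45|=5, |6-8|=2, |21-26|=5
Sum = 14
MAE = 14/4 = 7/2

7/2


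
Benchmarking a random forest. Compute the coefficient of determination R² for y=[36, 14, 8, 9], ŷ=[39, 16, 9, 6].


ȳ = 16.75
SS_res = Σ(y-ŷ)² = 23
SS_tot = Σ(y-ȳ)² = 514.75
R² = 1 - SS_res/SS_tot = 1 - 0.0447 = 0.9553

0.9553


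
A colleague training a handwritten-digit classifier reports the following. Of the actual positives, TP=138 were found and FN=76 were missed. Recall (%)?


Recall = TP/(TP+FN)
= 138/(138+76)
= 138/214 = 64.49%

64.49%


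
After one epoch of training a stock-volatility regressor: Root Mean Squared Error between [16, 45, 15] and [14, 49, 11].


MSE = 36/3 = 12
RMSE = √(36/3) = 3.4641

3.4641


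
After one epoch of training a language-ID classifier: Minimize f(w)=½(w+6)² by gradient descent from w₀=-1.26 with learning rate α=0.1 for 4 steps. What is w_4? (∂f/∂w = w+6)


step 1: grad = -1.26+6 = 4.74; w = -1.26 - 0.1·(4.74) = -1.734
step 2: grad = -1.734+6 = 4.266; w = -1.734 - 0.1·(4.266) = -2.1606
step 3: grad = -2.1606+6 = 3.8394; w = -2.1606 - 0.1·(3.8394) = -2.54454
step 4: grad = -2.54454+6 = 3.45546; w = -2.54454 - 0.1·(3.45546) = -2.890086

-2.890086


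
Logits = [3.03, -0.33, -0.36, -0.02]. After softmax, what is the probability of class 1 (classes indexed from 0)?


Exponentials: e^3.03=20.6972, e^-0.33=0.7189, e^-0.36=0.6977, e^-0.02=0.9802
Sum = 23.094
Softmax = [0.8962, 0.0311, 0.0302, 0.0424]
p[1] = 0.7189/23.094 = 0.0311

0.0311


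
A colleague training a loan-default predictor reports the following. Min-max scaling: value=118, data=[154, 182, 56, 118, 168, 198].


min=56, max=198
(118-56)/(198-56) = 62/142 = 0.4366

0.4366


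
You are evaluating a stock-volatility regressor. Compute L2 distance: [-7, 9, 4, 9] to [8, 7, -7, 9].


d = √((-7-8)² + (9-7)² + (4+ 7)² + (9-9)²)
  = √(225 + 4 + 121 + 0)
  = √350 = 18.7083

18.7083


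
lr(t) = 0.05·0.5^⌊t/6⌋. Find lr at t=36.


n_drops = ⌊36/6⌋ = 6
lr = 0.05·0.5^6 = 0.05·0.015625 = 0.00078125

0.00078125


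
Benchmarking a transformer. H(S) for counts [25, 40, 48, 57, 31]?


Probabilities: [25/201, 40/201, 48/201, 57/201, 31/201] ≈ [0.1244, 0.199, 0.2388, 0.2836, 0.1542]
H = -((25/201)·log₂(25/201) + (40/201)·log₂(40/201) + (48/201)·log₂(48/201) + (57/201)·log₂(57/201) + (31/201)·log₂(31/201))
  = 2.2625 bits

2.2625 bits


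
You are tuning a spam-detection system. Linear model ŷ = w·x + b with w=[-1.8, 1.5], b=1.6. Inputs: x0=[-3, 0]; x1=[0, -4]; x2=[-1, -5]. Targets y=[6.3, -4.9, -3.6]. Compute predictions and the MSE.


ŷ0 = (-1.8)·(-3) + (1.5)·(0) + 1.6 = 7.0
ŷ1 = (-1.8)·(0) + (1.5)·(-4) + 1.6 = -4.4
ŷ2 = (-1.8)·(-1) + (1.5)·(-5) + 1.6 = -4.1
errors² = [0.49, 0.25, 0.25]
MSE = 0.9900/3 = 0.33

0.33


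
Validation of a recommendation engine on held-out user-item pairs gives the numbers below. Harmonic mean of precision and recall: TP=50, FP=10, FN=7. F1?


Precision = 50/60 = 0.8333
Recall = 50/57 = 0.8772
F1 = 2·P·R/(P+R) = 2·TP/(2·TP+FP+FN) = 100/(100+10+7) = 100/117 = 0.8547

0.8547


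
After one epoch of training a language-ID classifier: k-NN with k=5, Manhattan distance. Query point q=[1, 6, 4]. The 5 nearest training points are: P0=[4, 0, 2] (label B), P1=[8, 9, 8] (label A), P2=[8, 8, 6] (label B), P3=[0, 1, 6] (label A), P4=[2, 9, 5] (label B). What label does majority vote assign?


d(q,P0) = 11  (label B)
d(q,P1) = 14  (label A)
d(q,P2) = 11  (label B)
d(q,P3) = 8  (label A)
d(q,P4) = 5  (label B)
Votes: A=2, B=3
Majority → B

B


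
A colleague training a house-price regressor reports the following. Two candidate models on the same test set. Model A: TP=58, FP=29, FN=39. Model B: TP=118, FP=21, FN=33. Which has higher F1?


Model A: P=58/87=0.6667, R=58/97=0.5979, F1=2PR/(P+R)=2TP/(2TP+FP+FN)=116/184=0.6304
Model B: P=118/139=0.8489, R=118/151=0.7815, F1=2PR/(P+R)=2TP/(2TP+FP+FN)=236/290=0.8138
0.6304 < 0.8138 → Model B

Model B


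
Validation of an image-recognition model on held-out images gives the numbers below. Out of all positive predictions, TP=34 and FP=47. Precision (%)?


Precision = TP/(TP+FP)
= 34/(34+47)
= 34/81 = 41.98%

41.98%


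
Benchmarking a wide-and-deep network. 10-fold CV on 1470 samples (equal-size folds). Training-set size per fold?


Fold size = 1470/10 = 147
Training per fold = 1470 - 147 = 1323

1323


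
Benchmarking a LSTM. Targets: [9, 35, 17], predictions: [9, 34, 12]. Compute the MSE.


Squared errors: (9-9)²=0, (35-34)²=1, (17-12)²=25
Sum = 26
MSE = 26/3 = 26/3

26/3


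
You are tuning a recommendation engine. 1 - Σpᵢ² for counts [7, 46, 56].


Probabilities: [7/109, 46/109, 56/109] ≈ [0.0642, 0.422, 0.5138]
Σpᵢ² = (49 + 2116 + 3136)/109² = 5301/11881
Gini = 1 - Σpᵢ² = 1 - 5301/11881 = 0.5538

0.5538


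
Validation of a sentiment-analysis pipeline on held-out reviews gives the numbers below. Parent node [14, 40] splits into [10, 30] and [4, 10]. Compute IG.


Parent = [14, 40], H_parent = 0.8256
H_left = 0.8113 (n=40), H_right = 0.8631 (n=14)
H_children = (40/54)·0.8113 + (14/54)·0.8631 = 0.8247
IG = 0.8256 - 0.8247 = 0.0009

0.0009


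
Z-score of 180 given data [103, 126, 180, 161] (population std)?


μ = 142.5, σ = 29.9207
z = (180 - 142.5)/29.9207 = 1.2533

1.2533


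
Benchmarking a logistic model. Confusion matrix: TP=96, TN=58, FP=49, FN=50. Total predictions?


Total = TP + TN + FP + FN
= 96 + 58 + 49 + 50
= 253
(Predicted positive: 145, predicted negative: 108)

253


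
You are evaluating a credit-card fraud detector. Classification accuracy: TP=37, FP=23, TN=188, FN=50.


Accuracy = (TP+TN)/(TP+TN+FP+FN)
= (37+188)/(298)
= 225/298 = 75.5%

75.5%


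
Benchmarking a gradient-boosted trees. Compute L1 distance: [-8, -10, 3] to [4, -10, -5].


d = |-8-4| + |-10+ 10| + |3+ 5|
  = 12 + 0 + 8
  = 20

20


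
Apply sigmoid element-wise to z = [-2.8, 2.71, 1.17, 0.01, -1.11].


σ(-2.8) = 1/(1+e^2.8) = 0.0573
σ(2.71) = 1/(1+e^-2.71) = 0.9376
σ(1.17) = 1/(1+e^-1.17) = 0.7631
σ(0.01) = 1/(1+e^-0.01) = 0.5025
σ(-1.11) = 1/(1+e^1.11) = 0.2479
result = [0.0573, 0.9376, 0.7631, 0.5025, 0.2479]

[0.0573, 0.9376, 0.7631, 0.5025, 0.2479]


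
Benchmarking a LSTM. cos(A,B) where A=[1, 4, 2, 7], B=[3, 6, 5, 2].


A·B = 1·3 + 4·6 + 2·5 + 7·2 = 51
‖A‖ = √70 = 8.3666, ‖B‖ = √74 = 8.6023
cos = 51/(√70·√74) = 51/√5180 = 0.7086

0.7086


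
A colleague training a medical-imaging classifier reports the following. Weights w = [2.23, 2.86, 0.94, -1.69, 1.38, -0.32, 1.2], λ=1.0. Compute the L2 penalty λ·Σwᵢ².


‖w‖₂² = (2.23)² + (2.86)² + (0.94)² + (-1.69)² + (1.38)² + (-0.32)² + (1.2)²
     = 4.9729 + 8.1796 + 0.8836 + 2.8561 + 1.9044 + 0.1024 + 1.44
     = 20.339
λ·‖w‖₂² = 1.0·20.339 = 20.339

20.339


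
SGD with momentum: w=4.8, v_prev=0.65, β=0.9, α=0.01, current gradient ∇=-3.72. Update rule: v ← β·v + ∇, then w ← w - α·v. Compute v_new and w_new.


v_new = 0.9·0.65 - 3.72 = 0.585 - 3.72 = -3.135
w_new = 4.8 - 0.01·-3.135 = 4.8 + 0.03135 = 4.83135

v_new=-3.135, w_new=4.83135


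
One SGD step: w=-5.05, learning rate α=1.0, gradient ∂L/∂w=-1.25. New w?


w_new = w - α·∇
= -5.05 - 1.0·-1.25
= -5.05 + 1.25
= -3.8

-3.8


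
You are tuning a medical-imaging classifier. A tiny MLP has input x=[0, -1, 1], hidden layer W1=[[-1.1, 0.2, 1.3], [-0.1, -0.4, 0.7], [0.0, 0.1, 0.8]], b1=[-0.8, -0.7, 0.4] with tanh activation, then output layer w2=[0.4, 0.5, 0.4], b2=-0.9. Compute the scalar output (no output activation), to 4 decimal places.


z1[0] = (-1.1)·(0) + (0.2)·(-1) + (1.3)·(1) - 0.8 = 0.3
z1[1] = (-0.1)·(0) + (-0.4)·(-1) + (0.7)·(1) - 0.7 = 0.4
z1[2] = (0.0)·(0) + (0.1)·(-1) + (0.8)·(1) + 0.4 = 1.1
h = tanh(z1) = [0.2913, 0.3799, 0.8005]
output = (0.4)·(0.2913) + (0.5)·(0.3799) + (0.4)·(0.8005) - 0.9 = -0.2733

-0.2733


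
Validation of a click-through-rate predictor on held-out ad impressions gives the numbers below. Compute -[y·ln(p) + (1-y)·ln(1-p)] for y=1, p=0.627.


BCE = -[y·ln(p) + (1-y)·ln(1-p)]
= -1·ln(0.627) - 0
= -ln(0.627) = 0.4668

0.4668


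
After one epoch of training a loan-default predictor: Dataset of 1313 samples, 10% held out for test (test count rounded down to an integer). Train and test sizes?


Test = ⌊1313·10/100⌋ = 131
Train = 1313 - 131 = 1182

Train: 1182, Test: 131


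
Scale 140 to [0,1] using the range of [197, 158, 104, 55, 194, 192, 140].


min=55, max=197
(140-55)/(197-55) = 85/142 = 0.5986

0.5986


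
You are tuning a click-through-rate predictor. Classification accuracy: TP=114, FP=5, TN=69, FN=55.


Accuracy = (TP+TN)/(TP+TN+FP+FN)
= (114+69)/(243)
= 183/243 = 75.31%

75.31%


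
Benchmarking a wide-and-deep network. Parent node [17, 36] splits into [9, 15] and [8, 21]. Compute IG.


Parent = [17, 36], H_parent = 0.9052
H_left = 0.9544 (n=24), H_right = 0.8498 (n=29)
H_children = (24/53)·0.9544 + (29/53)·0.8498 = 0.8972
IG = 0.9052 - 0.8972 = 0.008

0.008


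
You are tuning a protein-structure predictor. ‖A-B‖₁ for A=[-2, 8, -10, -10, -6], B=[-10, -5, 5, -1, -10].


d = |-2+ 10| + |8+ 5| + |-10-5| + |-10+ 1| + |-6+ 10|
  = 8 + 13 + 15 + 9 + 4
  = 49

49


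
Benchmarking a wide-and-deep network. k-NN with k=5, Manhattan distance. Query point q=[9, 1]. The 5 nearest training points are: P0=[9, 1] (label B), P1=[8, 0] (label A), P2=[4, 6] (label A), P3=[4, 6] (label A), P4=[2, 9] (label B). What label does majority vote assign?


d(q,P0) = 0  (label B)
d(q,P1) = 2  (label A)
d(q,P2) = 10  (label A)
d(q,P3) = 10  (label A)
d(q,P4) = 15  (label B)
Votes: A=3, B=2
Majority → A

A


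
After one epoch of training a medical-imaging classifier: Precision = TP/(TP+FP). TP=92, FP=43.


Precision = TP/(TP+FP)
= 92/(92+43)
= 92/135 = 68.15%

68.15%


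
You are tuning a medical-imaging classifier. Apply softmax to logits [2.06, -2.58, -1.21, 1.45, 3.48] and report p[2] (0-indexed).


Exponentials: e^2.06=7.846, e^-2.58=0.0758, e^-1.21=0.2982, e^1.45=4.2631, e^3.48=32.4597
Sum = 44.9428
Softmax = [0.1746, 0.0017, 0.0066, 0.0949, 0.7222]
p[2] = 0.2982/44.9428 = 0.0066

0.0066


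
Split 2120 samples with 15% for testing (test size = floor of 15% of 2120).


Test = ⌊2120·15/100⌋ = 318
Train = 2120 - 318 = 1802

Train: 1802, Test: 318


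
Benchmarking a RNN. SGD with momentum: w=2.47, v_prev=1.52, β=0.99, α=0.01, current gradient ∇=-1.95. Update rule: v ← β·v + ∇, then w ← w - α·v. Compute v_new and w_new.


v_new = 0.99·1.52 - 1.95 = 1.5048 - 1.95 = -0.4452
w_new = 2.47 - 0.01·-0.4452 = 2.47 + 0.004452 = 2.474452

v_new=-0.4452, w_new=2.474452


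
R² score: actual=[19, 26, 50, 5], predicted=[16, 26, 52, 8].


ȳ = 25
SS_res = Σ(y-ŷ)² = 22
SS_tot = Σ(y-ȳ)² = 1062
R² = 1 - SS_res/SS_tot = 1 - 0.0207 = 0.9793

0.9793


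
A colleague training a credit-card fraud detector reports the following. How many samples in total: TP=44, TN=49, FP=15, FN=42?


Total = TP + TN + FP + FN
= 44 + 49 + 15 + 42
= 150
(Predicted positive: 59, predicted negative: 91)

150


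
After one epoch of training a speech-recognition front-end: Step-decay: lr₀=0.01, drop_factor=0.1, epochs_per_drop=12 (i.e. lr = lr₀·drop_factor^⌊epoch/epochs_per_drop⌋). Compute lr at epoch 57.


n_drops = ⌊57/12⌋ = 4
lr = 0.01·0.1^4 = 0.01·0.0001 = 0.000001

0.000001


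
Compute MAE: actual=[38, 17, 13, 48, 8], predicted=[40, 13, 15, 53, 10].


Absolute errors: |38-40|=2, |17-13|=4, |13-15|=2, |48-53|=5, |8-10|=2
Sum = 15
MAE = 15/5 = 3

3


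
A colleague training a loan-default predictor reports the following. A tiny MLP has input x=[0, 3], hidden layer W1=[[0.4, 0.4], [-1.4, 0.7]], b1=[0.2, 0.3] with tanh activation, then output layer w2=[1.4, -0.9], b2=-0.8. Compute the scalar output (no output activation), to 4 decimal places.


z1[0] = (0.4)·(0) + (0.4)·(3) + 0.2 = 1.4
z1[1] = (-1.4)·(0) + (0.7)·(3) + 0.3 = 2.4
h = tanh(z1) = [0.8854, 0.9837]
output = (1.4)·(0.8854) + (-0.9)·(0.9837) - 0.8 = -0.4458

-0.4458


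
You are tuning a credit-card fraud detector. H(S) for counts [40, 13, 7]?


Probabilities: [40/60, 13/60, 7/60] ≈ [0.6667, 0.2167, 0.1167]
H = -((40/60)·log₂(40/60) + (13/60)·log₂(13/60) + (7/60)·log₂(7/60))
  = 1.2297 bits

1.2297 bits


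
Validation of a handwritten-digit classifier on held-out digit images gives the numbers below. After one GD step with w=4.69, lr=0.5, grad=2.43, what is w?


w_new = w - α·∇
= 4.69 - 0.5·2.43
= 4.69 - 1.215
= 3.475

3.475


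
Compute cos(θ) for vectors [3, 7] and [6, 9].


A·B = 3·6 + 7·9 = 81
‖A‖ = √58 = 7.6158, ‖B‖ = √117 = 10.8167
cos = 81/(√58·√117) = 81/√6786 = 0.9833

0.9833


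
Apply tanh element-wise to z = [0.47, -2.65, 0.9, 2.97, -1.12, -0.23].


tanh(0.47) = 0.4382
tanh(-2.65) = -0.9901
tanh(0.9) = 0.7163
tanh(2.97) = 0.9947
tanh(-1.12) = -0.8076
tanh(-0.23) = -0.226
result = [0.4382, -0.9901, 0.7163, 0.9947, -0.8076, -0.226]

[0.4382, -0.9901, 0.7163, 0.9947, -0.8076, -0.226]


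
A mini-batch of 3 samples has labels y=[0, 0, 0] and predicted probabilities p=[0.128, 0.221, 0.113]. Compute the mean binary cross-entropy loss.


L[0] = -ln(1-0.128) = -ln(0.872) = 0.137
L[1] = -ln(1-0.221) = -ln(0.779) = 0.2497
L[2] = -ln(1-0.113) = -ln(0.887) = 0.1199
mean = (0.137 + 0.2497 + 0.1199)/3 = 0.1689

0.1689


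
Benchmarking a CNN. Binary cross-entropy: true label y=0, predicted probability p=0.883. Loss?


BCE = -[y·ln(p) + (1-y)·ln(1-p)]
= -0 - 1·ln(1-0.883)
= -ln(0.117) = 2.1456

2.1456


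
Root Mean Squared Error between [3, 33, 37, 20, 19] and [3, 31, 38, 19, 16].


MSE = 15/5 = 3
RMSE = √(15/5) = 1.7321

1.7321


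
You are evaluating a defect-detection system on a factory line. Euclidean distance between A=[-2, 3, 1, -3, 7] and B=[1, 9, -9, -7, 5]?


d = √((-2-1)² + (3-9)² + (1+ 9)² + (-3+ 7)² + (7-5)²)
  = √(9 + 36 + 100 + 16 + 4)
  = √165 = 12.8452

12.8452


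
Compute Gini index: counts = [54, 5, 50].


Probabilities: [54/109, 5/109, 50/109] ≈ [0.4954, 0.0459, 0.4587]
Σpᵢ² = (2916 + 25 + 2500)/109² = 5441/11881
Gini = 1 - Σpᵢ² = 1 - 5441/11881 = 0.542

0.542


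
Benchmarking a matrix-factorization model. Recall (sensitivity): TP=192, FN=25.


Recall = TP/(TP+FN)
= 192/(192+25)
= 192/217 = 88.48%

88.48%


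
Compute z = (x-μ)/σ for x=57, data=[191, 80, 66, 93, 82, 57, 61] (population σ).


μ = 90, σ = 42.8952
z = (57 - 90)/42.8952 = -0.7693

-0.7693


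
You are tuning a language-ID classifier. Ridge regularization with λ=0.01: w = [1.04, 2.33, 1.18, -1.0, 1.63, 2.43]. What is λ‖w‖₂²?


‖w‖₂² = (1.04)² + (2.33)² + (1.18)² + (-1.0)² + (1.63)² + (2.43)²
     = 1.0816 + 5.4289 + 1.3924 + 1 + 2.6569 + 5.9049
     = 17.4647
λ·‖w‖₂² = 0.01·17.4647 = 0.174647

0.174647


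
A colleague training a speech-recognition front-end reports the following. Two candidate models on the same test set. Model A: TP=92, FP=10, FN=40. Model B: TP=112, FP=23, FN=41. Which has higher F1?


Model A: P=92/102=0.902, R=92/132=0.697, F1=2PR/(P+R)=2TP/(2TP+FP+FN)=184/234=0.7863
Model B: P=112/135=0.8296, R=112/153=0.732, F1=2PR/(P+R)=2TP/(2TP+FP+FN)=224/288=0.7778
0.7863 > 0.7778 → Model A

Model A


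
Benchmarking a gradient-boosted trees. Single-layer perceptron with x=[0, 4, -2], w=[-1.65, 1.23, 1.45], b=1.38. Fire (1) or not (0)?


z = (0)·(-1.65) + (4)·(1.23) + (-2)·(1.45) + 1.38
  = 3.4
step(z) = 1 (z≥0)

1


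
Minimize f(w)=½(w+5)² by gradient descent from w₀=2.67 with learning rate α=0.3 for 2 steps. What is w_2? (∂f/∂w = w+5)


step 1: grad = 2.67+5 = 7.67; w = 2.67 - 0.3·(7.67) = 0.369
step 2: grad = 0.369+5 = 5.369; w = 0.369 - 0.3·(5.369) = -1.2417

-1.2417


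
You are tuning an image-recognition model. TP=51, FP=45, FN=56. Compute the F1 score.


Precision = 51/96 = 0.5312
Recall = 51/107 = 0.4766
F1 = 2·P·R/(P+R) = 2·TP/(2·TP+FP+FN) = 102/(102+45+56) = 102/203 = 0.5025

0.5025


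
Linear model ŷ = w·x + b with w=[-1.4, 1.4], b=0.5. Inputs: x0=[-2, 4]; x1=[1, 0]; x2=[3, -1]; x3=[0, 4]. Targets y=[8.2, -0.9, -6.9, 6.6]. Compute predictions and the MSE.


ŷ0 = (-1.4)·(-2) + (1.4)·(4) + 0.5 = 8.9
ŷ1 = (-1.4)·(1) + (1.4)·(0) + 0.5 = -0.9
ŷ2 = (-1.4)·(3) + (1.4)·(-1) + 0.5 = -5.1
ŷ3 = (-1.4)·(0) + (1.4)·(4) + 0.5 = 6.1
errors² = [0.49, 0.0, 3.24, 0.25]
MSE = 3.9800/4 = 0.995

0.995


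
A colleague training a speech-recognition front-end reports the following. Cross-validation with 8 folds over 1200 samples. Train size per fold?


Fold size = 1200/8 = 150
Training per fold = 1200 - 150 = 1050

1050


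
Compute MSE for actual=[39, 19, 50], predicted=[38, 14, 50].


Squared errors: (39-38)²=1, (19-14)²=25, (50-50)²=0
Sum = 26
MSE = 26/3 = 26/3

26/3


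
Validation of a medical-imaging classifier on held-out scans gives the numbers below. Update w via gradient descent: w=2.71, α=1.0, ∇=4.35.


w_new = w - α·∇
= 2.71 - 1.0·4.35
= 2.71 - 4.35
= -1.64

-1.64


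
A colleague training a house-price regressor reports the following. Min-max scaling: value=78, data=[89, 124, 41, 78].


min=41, max=124
(78-41)/(124-41) = 37/83 = 0.4458

0.4458


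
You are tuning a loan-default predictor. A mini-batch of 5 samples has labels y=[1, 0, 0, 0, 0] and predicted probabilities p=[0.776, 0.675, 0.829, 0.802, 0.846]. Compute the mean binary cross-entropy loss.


L[0] = -ln(0.776) = 0.2536
L[1] = -ln(1-0.675) = -ln(0.325) = 1.1239
L[2] = -ln(1-0.829) = -ln(0.171) = 1.7661
L[3] = -ln(1-0.802) = -ln(0.198) = 1.6195
L[4] = -ln(1-0.846) = -ln(0.154) = 1.8708
mean = (0.2536 + 1.1239 + 1.7661 + 1.6195 + 1.8708)/5 = 1.3268

1.3268


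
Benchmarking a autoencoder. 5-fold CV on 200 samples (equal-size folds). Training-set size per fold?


Fold size = 200/5 = 40
Training per fold = 200 - 40 = 160

160


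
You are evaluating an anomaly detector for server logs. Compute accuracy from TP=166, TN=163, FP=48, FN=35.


Accuracy = (TP+TN)/(TP+TN+FP+FN)
= (166+163)/(412)
= 329/412 = 79.85%

79.85%


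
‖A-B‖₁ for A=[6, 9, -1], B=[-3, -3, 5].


d = |6+ 3| + |9+ 3| + |-1-5|
  = 9 + 12 + 6
  = 27

27


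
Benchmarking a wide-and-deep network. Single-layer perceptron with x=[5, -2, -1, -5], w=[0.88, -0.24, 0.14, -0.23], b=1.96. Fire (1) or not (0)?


z = (5)·(0.88) + (-2)·(-0.24) + (-1)·(0.14) + (-5)·(-0.23) + 1.96
  = 7.85
step(z) = 1 (z≥0)

1


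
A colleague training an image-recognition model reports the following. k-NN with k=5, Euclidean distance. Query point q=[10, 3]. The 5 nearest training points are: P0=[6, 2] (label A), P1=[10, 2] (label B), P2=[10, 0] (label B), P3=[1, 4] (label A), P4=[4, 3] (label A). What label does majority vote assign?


d(q,P0) = 4.1231  (label A)
d(q,P1) = 1.0  (label B)
d(q,P2) = 3.0  (label B)
d(q,P3) = 9.0554  (label A)
d(q,P4) = 6.0  (label A)
Votes: A=3, B=2
Majority → A

A


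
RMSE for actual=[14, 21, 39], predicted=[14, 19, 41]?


MSE = 8/3 = 2.6667
RMSE = √(8/3) = 1.633

1.633


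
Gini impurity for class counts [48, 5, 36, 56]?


Probabilities: [48/145, 5/145, 36/145, 56/145] ≈ [0.331, 0.0345, 0.2483, 0.3862]
Σpᵢ² = (2304 + 25 + 1296 + 3136)/145² = 6761/21025
Gini = 1 - Σpᵢ² = 1 - 6761/21025 = 0.6784

0.6784


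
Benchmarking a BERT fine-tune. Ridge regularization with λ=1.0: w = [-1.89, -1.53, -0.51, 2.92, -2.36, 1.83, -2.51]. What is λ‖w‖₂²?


‖w‖₂² = (-1.89)² + (-1.53)² + (-0.51)² + (2.92)² + (-2.36)² + (1.83)² + (-2.51)²
     = 3.5721 + 2.3409 + 0.2601 + 8.5264 + 5.5696 + 3.3489 + 6.3001
     = 29.9181
λ·‖w‖₂² = 1.0·29.9181 = 29.9181

29.9181


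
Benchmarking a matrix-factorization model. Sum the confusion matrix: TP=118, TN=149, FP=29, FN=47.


Total = TP + TN + FP + FN
= 118 + 149 + 29 + 47
= 343
(Predicted positive: 147, predicted negative: 196)

343


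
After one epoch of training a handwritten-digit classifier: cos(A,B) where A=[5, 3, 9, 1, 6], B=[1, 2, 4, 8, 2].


A·B = 5·1 + 3·2 + 9·4 + 1·8 + 6·2 = 67
‖A‖ = √152 = 12.3288, ‖B‖ = √89 = 9.434
cos = 67/(√152·√89) = 67/√13528 = 0.576

0.576


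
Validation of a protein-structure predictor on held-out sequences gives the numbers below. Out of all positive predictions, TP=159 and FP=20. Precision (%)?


Precision = TP/(TP+FP)
= 159/(159+20)
= 159/179 = 88.83%

88.83%


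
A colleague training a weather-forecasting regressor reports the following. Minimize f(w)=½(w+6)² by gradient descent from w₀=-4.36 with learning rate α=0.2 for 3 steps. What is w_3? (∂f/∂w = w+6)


step 1: grad = -4.36+6 = 1.64; w = -4.36 - 0.2·(1.64) = -4.688
step 2: grad = -4.688+6 = 1.312; w = -4.688 - 0.2·(1.312) = -4.9504
step 3: grad = -4.9504+6 = 1.0496; w = -4.9504 - 0.2·(1.0496) = -5.16032

-5.16032


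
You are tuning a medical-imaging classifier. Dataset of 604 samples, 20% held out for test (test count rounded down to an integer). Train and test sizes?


Test = ⌊604·20/100⌋ = 120
Train = 604 - 120 = 484

Train: 484, Test: 120


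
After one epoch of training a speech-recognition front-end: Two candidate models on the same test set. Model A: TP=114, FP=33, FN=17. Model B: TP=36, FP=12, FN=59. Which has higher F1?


Model A: P=114/147=0.7755, R=114/131=0.8702, F1=2PR/(P+R)=2TP/(2TP+FP+FN)=228/278=0.8201
Model B: P=36/48=0.75, R=36/95=0.3789, F1=2PR/(P+R)=2TP/(2TP+FP+FN)=72/143=0.5035
0.8201 > 0.5035 → Model A

Model A


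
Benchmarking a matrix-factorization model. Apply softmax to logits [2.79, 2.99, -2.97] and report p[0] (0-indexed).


Exponentials: e^2.79=16.281, e^2.99=19.8857, e^-2.97=0.0513
Sum = 36.218
Softmax = [0.4495, 0.5491, 0.0014]
p[0] = 16.281/36.218 = 0.4495

0.4495


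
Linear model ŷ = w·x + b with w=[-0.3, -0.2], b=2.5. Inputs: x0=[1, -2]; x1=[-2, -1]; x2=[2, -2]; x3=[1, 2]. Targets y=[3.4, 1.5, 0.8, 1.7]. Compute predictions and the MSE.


ŷ0 = (-0.3)·(1) + (-0.2)·(-2) + 2.5 = 2.6
ŷ1 = (-0.3)·(-2) + (-0.2)·(-1) + 2.5 = 3.3
ŷ2 = (-0.3)·(2) + (-0.2)·(-2) + 2.5 = 2.3
ŷ3 = (-0.3)·(1) + (-0.2)·(2) + 2.5 = 1.8
errors² = [0.64, 3.24, 2.25, 0.01]
MSE = 6.1400/4 = 1.535

1.535


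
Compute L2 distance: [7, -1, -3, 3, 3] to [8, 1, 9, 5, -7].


d = √((7-8)² + (-1-1)² + (-3-9)² + (3-5)² + (3+ 7)²)
  = √(1 + 4 + 144 + 4 + 100)
  = √253 = 15.906

15.906


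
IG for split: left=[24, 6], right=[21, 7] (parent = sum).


Parent = [45, 13], H_parent = 0.7677
H_left = 0.7219 (n=30), H_right = 0.8113 (n=28)
H_children = (30/58)·0.7219 + (28/58)·0.8113 = 0.7651
IG = 0.7677 - 0.7651 = 0.0026

0.0026


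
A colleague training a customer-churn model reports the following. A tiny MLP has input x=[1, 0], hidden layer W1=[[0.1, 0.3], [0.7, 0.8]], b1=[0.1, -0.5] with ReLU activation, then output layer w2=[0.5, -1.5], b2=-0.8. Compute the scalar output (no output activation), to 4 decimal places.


z1[0] = (0.1)·(1) + (0.3)·(0) + 0.1 = 0.2
z1[1] = (0.7)·(1) + (0.8)·(0) - 0.5 = 0.2
h = ReLU(z1) = [0.2, 0.2]
output = (0.5)·(0.2) + (-1.5)·(0.2) - 0.8 = -1.0

-1.0


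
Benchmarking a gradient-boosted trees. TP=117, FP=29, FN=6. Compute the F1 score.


Precision = 117/146 = 0.8014
Recall = 117/123 = 0.9512
F1 = 2·P·R/(P+R) = 2·TP/(2·TP+FP+FN) = 234/(234+29+6) = 234/269 = 0.8699

0.8699


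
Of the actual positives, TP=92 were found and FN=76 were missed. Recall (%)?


Recall = TP/(TP+FN)
= 92/(92+76)
= 92/168 = 54.76%

54.76%


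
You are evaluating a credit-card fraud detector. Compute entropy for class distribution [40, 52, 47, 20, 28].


Probabilities: [40/187, 52/187, 47/187, 20/187, 28/187] ≈ [0.2139, 0.2781, 0.2513, 0.107, 0.1497]
H = -((40/187)·log₂(40/187) + (52/187)·log₂(52/187) + (47/187)·log₂(47/187) + (20/187)·log₂(20/187) + (28/187)·log₂(28/187))
  = 2.2452 bits

2.2452 bits


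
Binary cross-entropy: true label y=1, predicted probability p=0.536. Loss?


BCE = -[y·ln(p) + (1-y)·ln(1-p)]
= -1·ln(0.536) - 0
= -ln(0.536) = 0.6236

0.6236


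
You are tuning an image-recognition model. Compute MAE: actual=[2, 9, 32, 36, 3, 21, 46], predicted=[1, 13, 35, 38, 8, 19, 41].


Absolute errors: |2-1|=1, |9-13|=4, |32-35|=3, |36-38|=2, |3-8|=5, |21-19|=2, |46-41|=5
Sum = 22
MAE = 22/7 = 22/7

22/7


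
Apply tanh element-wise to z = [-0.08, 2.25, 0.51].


tanh(-0.08) = -0.0798
tanh(2.25) = 0.978
tanh(0.51) = 0.4699
result = [-0.0798, 0.978, 0.4699]

[-0.0798, 0.978, 0.4699]


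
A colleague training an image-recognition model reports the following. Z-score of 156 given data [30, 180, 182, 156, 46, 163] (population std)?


μ = 126.1667, σ = 63.1623
z = (156 - 126.1667)/63.1623 = 0.4723

0.4723


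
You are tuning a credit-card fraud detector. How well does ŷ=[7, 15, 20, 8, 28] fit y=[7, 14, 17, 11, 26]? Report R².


ȳ = 15
SS_res = Σ(y-ŷ)² = 23
SS_tot = Σ(y-ȳ)² = 206
R² = 1 - SS_res/SS_tot = 1 - 0.1117 = 0.8883

0.8883


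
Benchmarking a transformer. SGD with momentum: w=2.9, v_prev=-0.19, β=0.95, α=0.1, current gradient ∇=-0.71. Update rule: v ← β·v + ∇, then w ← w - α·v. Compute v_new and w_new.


v_new = 0.95·-0.19 - 0.71 = -0.1805 - 0.71 = -0.8905
w_new = 2.9 - 0.1·-0.8905 = 2.9 + 0.08905 = 2.98905

v_new=-0.8905, w_new=2.98905


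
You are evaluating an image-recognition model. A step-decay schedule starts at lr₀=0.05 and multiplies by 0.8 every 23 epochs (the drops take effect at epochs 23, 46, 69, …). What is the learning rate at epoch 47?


n_drops = ⌊47/23⌋ = 2
lr = 0.05·0.8^2 = 0.05·0.64 = 0.032

0.032


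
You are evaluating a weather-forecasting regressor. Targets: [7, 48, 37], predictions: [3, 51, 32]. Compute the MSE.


Squared errors: (7-3)²=16, (48-51)²=9, (37-32)²=25
Sum = 50
MSE = 50/3 = 50/3

50/3


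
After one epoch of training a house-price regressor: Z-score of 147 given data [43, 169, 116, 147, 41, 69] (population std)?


μ = 97.5, σ = 49.7988
z = (147 - 97.5)/49.7988 = 0.994

0.994


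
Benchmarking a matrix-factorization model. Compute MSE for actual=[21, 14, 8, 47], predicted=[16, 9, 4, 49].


Squared errors: (21-16)²=25, (14-9)²=25, (8-4)²=16, (47-49)²=4
Sum = 70
MSE = 70/4 = 35/2

35/2


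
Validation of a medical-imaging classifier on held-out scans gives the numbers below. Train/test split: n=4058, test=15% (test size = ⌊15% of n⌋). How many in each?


Test = ⌊4058·15/100⌋ = 608
Train = 4058 - 608 = 3450

Train: 3450, Test: 608


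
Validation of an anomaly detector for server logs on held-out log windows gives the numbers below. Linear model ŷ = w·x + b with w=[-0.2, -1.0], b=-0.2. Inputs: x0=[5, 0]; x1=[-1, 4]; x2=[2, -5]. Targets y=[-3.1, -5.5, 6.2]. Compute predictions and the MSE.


ŷ0 = (-0.2)·(5) + (-1.0)·(0) - 0.2 = -1.2
ŷ1 = (-0.2)·(-1) + (-1.0)·(4) - 0.2 = -4.0
ŷ2 = (-0.2)·(2) + (-1.0)·(-5) - 0.2 = 4.4
errors² = [3.61, 2.25, 3.24]
MSE = 9.1000/3 = 3.0333

3.0333


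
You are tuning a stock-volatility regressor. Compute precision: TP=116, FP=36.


Precision = TP/(TP+FP)
= 116/(116+36)
= 116/152 = 76.32%

76.32%


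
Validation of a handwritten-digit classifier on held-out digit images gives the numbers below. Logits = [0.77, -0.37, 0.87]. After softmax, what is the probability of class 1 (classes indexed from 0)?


Exponentials: e^0.77=2.1598, e^-0.37=0.6907, e^0.87=2.3869
Sum = 5.2374
Softmax = [0.4124, 0.1319, 0.4557]
p[1] = 0.6907/5.2374 = 0.1319

0.1319


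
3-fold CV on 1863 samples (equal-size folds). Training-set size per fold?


Fold size = 1863/3 = 621
Training per fold = 1863 - 621 = 1242

1242


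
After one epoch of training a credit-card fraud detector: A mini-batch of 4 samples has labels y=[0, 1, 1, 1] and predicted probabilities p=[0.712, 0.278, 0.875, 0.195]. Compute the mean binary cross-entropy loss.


L[0] = -ln(1-0.712) = -ln(0.288) = 1.2448
L[1] = -ln(0.278) = 1.2801
L[2] = -ln(0.875) = 0.1335
L[3] = -ln(0.195) = 1.6348
mean = (1.2448 + 1.2801 + 0.1335 + 1.6348)/4 = 1.0733

1.0733


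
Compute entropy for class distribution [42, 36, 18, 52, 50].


Probabilities: [42/198, 36/198, 18/198, 52/198, 50/198] ≈ [0.2121, 0.1818, 0.0909, 0.2626, 0.2525]
H = -((42/198)·log₂(42/198) + (36/198)·log₂(36/198) + (18/198)·log₂(18/198) + (52/198)·log₂(52/198) + (50/198)·log₂(50/198))
  = 2.2442 bits

2.2442 bits


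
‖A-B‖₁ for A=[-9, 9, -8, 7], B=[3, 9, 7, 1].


d = |-9-3| + |9-9| + |-8-7| + |7-1|
  = 12 + 0 + 15 + 6
  = 33

33


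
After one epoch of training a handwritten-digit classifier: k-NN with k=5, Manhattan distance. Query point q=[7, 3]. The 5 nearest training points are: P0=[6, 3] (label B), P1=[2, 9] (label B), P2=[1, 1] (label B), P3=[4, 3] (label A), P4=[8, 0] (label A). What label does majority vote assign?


d(q,P0) = 1  (label B)
d(q,P1) = 11  (label B)
d(q,P2) = 8  (label B)
d(q,P3) = 3  (label A)
d(q,P4) = 4  (label A)
Votes: A=2, B=3
Majority → B

B
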